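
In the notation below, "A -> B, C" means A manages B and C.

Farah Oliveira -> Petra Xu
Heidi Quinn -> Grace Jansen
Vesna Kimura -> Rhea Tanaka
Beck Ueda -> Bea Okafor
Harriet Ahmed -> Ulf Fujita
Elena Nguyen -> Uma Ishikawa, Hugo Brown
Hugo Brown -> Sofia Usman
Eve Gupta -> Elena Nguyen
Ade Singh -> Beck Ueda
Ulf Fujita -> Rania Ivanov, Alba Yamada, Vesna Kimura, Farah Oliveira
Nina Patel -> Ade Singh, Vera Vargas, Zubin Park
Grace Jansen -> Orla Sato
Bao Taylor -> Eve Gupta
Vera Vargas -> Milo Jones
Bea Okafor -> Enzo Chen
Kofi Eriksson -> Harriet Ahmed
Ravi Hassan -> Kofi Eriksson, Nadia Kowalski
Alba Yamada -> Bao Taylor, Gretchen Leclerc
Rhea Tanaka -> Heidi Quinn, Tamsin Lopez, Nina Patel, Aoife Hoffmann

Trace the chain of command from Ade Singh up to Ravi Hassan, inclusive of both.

Ade Singh reports to Nina Patel. Nina Patel reports to Rhea Tanaka. Rhea Tanaka reports to Vesna Kimura. Vesna Kimura reports to Ulf Fujita. Ulf Fujita reports to Harriet Ahmed. Harriet Ahmed reports to Kofi Eriksson. Kofi Eriksson reports to Ravi Hassan. Ravi Hassan is at the top.

Ade Singh -> Nina Patel -> Rhea Tanaka -> Vesna Kimura -> Ulf Fujita -> Harriet Ahmed -> Kofi Eriksson -> Ravi Hassan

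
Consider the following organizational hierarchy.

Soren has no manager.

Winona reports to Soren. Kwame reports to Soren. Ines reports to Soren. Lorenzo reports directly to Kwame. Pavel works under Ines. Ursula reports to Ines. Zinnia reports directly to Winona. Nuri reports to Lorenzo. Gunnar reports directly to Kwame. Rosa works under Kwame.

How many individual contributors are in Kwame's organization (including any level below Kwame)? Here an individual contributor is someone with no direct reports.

The people in Kwame's organization with no one reporting to them are Rosa, Gunnar, Nuri. That is 3.

3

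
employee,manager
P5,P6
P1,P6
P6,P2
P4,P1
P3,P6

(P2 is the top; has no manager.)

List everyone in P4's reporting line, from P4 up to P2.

P4 reports to P1. P1 reports to P6. P6 reports to P2. P2 is at the top.

P4 -> P1 -> P6 -> P2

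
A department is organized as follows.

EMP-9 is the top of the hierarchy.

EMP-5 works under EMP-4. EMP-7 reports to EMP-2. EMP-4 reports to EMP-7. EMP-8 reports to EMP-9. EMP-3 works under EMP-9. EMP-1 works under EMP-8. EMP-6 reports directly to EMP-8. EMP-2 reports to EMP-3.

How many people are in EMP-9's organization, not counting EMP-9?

EMP-9 directly manages EMP-3, EMP-8. Under EMP-3: EMP-2, EMP-7, EMP-4, EMP-5 (4). Under EMP-8: EMP-6, EMP-1 (2). So EMP-9's organization is 2 direct reports plus everyone under them: 5 + 3 = 8.

8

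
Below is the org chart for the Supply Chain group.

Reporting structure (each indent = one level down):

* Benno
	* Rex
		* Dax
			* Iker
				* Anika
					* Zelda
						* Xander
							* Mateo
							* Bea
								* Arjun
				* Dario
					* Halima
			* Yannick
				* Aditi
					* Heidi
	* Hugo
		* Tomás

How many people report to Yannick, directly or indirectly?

Yannick directly manages Aditi. Under Aditi: Heidi (1). That's 2 in total.

2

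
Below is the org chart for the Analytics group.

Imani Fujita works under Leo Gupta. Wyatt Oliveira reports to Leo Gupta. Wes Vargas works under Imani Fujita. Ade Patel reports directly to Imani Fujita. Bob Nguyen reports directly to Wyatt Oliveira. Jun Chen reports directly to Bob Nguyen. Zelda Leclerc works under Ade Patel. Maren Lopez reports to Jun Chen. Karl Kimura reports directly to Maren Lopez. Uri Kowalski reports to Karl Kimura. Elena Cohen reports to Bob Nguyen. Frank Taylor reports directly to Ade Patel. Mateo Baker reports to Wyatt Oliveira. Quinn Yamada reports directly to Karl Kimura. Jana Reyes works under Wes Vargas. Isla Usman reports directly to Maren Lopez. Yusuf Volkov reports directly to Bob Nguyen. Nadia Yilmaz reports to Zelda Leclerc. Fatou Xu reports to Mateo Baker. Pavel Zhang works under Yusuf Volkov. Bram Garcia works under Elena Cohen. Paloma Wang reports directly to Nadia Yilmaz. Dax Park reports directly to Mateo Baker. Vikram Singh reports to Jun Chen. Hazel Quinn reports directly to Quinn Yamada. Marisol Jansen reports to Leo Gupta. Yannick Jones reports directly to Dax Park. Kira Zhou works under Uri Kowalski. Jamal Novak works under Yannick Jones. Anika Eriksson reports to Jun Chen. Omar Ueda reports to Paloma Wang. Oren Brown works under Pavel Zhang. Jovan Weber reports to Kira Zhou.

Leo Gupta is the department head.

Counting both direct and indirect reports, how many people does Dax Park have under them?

Dax Park directly manages Yannick Jones. Under Yannick Jones: Jamal Novak (1). That's 2 in total.

2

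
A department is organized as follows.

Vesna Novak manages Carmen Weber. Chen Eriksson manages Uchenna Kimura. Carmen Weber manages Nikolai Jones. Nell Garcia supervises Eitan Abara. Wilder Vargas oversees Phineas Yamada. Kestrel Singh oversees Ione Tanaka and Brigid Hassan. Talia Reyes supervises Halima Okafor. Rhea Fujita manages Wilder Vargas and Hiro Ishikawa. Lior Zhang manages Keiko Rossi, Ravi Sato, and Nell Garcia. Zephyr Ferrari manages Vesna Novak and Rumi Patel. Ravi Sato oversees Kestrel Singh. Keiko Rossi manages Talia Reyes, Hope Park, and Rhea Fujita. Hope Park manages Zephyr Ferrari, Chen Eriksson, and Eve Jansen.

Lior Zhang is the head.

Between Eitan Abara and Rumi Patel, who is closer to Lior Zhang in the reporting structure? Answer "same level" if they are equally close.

Eitan Abara is 2 levels below Lior Zhang; Rumi Patel is 4. Eitan Abara is higher.

Eitan Abara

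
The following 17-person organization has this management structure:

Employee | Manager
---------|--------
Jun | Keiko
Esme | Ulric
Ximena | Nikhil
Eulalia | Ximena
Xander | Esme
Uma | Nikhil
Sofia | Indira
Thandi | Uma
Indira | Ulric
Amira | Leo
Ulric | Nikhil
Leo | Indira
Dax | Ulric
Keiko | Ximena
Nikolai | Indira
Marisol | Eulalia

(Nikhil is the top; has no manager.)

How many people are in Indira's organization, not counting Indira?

4

Indira directly manages Sofia, Nikolai, Leo. Sofia has no reports. Nikolai has no reports. Under Leo: Amira (1). So Indira's organization is 3 direct reports plus everyone under them: 1 + 1 + 2 = 4.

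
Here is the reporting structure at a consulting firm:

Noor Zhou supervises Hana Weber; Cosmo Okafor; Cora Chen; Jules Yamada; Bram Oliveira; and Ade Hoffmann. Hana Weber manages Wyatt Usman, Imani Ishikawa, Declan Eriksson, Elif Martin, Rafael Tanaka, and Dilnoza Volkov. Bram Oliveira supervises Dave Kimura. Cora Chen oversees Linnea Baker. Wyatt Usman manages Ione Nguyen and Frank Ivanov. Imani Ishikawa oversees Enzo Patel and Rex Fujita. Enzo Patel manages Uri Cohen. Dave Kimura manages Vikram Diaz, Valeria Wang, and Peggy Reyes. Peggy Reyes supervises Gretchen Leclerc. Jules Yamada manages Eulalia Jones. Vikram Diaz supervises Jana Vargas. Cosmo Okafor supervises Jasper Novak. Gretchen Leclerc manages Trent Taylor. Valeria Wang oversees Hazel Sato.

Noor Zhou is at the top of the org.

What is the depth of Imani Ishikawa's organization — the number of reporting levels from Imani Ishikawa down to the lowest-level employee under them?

2

The longest chain under Imani Ishikawa runs Imani Ishikawa → Enzo Patel → Uri Cohen, which is 2 levels below Imani Ishikawa.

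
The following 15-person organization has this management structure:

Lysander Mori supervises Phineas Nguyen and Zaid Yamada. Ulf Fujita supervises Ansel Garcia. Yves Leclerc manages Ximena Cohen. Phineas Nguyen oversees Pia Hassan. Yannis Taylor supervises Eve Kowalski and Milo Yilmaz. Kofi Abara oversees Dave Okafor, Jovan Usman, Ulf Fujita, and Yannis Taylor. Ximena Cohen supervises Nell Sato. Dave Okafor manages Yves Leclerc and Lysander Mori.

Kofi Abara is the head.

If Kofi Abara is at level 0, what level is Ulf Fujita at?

1

Chain from Ulf Fujita up to Kofi Abara: Ulf Fujita → Kofi Abara. That is 1 step up, so Ulf Fujita is 1 level below Kofi Abara.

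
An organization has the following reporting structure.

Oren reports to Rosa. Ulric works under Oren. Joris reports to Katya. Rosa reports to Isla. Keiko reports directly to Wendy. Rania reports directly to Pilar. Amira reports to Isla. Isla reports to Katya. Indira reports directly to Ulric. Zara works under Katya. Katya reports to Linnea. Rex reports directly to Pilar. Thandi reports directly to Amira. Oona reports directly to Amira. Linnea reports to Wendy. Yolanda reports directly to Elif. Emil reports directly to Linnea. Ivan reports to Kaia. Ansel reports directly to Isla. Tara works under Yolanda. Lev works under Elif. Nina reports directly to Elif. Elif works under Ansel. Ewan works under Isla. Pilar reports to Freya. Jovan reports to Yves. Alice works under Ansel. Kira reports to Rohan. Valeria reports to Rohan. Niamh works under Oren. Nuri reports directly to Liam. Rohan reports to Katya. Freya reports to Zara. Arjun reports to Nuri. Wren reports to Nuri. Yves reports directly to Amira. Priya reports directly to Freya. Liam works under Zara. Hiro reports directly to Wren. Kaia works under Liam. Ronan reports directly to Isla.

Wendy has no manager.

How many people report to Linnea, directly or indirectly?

Linnea directly manages Katya, Emil. Under Katya: Joris, Rohan, Kira, Valeria, Zara, Freya, Priya, Pilar, Rex, Rania, Liam, Kaia, Ivan, Nuri, Wren, Hiro, Arjun, Isla, Ewan, Ronan, Ansel, Alice, Elif, Lev, Yolanda, Tara, Nina, Amira, Thandi, Oona, Yves, Jovan, Rosa, Oren, Niamh, Ulric, Indira (37). Emil has no reports. So Linnea's organization is 2 direct reports plus everyone under them: 38 + 1 = 39.

39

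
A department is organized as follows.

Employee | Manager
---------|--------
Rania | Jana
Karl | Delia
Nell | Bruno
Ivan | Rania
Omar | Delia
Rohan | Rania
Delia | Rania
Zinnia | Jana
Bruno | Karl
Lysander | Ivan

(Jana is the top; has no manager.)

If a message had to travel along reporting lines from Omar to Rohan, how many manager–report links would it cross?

3

Omar is 2 levels below Rania, and Rohan is 1 level below Rania (their lowest common manager). The shortest path runs up from Omar to Rania and back down to Rohan: 2 + 1 = 3 links.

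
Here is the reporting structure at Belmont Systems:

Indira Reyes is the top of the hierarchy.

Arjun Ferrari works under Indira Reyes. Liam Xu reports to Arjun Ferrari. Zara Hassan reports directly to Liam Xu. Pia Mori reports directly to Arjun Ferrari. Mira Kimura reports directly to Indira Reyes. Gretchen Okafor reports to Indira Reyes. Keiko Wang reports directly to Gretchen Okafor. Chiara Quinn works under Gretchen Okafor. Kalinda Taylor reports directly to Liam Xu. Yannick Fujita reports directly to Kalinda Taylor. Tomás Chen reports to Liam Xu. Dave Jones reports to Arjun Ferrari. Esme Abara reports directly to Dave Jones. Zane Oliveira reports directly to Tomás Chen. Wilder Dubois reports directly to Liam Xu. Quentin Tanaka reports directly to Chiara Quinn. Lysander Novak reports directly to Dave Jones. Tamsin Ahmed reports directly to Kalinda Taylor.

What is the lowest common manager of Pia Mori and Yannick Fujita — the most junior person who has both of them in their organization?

Arjun Ferrari

Pia Mori's chain of managers is Arjun Ferrari, Indira Reyes. Yannick Fujita's chain of managers is Kalinda Taylor, Liam Xu, Arjun Ferrari, Indira Reyes. The first manager that appears in both chains is Arjun Ferrari.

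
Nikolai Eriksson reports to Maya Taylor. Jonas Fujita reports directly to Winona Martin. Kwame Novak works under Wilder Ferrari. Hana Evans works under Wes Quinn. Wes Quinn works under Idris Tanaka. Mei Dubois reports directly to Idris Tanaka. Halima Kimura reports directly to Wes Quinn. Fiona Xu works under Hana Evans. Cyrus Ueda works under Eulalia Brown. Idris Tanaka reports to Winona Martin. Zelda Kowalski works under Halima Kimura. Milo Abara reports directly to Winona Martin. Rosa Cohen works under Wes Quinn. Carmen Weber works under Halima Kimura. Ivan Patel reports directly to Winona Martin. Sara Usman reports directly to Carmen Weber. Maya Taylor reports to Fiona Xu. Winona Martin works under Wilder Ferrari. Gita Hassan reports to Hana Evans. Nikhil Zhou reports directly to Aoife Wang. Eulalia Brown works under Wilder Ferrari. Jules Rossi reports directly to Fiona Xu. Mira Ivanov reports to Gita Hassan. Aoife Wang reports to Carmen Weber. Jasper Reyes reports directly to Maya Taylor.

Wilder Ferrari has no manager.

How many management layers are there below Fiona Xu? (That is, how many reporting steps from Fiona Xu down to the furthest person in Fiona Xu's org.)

2

The longest chain under Fiona Xu runs Fiona Xu → Maya Taylor → Jasper Reyes, which is 2 levels below Fiona Xu.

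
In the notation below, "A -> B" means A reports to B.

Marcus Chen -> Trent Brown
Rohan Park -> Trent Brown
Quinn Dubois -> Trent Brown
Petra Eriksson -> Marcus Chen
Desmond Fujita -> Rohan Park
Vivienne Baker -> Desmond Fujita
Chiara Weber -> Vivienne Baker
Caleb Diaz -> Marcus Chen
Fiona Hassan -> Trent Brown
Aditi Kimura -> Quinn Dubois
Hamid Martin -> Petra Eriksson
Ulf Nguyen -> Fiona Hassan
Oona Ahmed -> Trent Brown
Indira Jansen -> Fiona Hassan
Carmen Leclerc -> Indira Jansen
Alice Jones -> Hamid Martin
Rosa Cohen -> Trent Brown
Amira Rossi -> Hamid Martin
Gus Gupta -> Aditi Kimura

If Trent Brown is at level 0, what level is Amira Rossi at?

4

Chain from Amira Rossi up to Trent Brown: Amira Rossi → Hamid Martin → Petra Eriksson → Marcus Chen → Trent Brown. That is 4 steps up, so Amira Rossi is 4 levels below Trent Brown.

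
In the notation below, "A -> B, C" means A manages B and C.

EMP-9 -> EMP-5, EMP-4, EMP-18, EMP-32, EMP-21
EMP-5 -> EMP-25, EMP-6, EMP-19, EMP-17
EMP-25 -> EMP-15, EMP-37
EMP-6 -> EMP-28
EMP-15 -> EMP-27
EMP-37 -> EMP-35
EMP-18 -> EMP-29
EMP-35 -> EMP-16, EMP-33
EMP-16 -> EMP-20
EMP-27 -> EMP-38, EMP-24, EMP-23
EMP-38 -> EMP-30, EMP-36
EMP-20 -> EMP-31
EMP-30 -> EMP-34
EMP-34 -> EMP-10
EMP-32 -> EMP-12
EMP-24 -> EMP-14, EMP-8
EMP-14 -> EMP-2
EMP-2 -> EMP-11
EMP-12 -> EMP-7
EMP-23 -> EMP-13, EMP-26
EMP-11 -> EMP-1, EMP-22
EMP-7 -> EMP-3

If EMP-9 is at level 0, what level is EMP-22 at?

Chain from EMP-22 up to EMP-9: EMP-22 → EMP-11 → EMP-2 → EMP-14 → EMP-24 → EMP-27 → EMP-15 → EMP-25 → EMP-5 → EMP-9. That is 9 steps up, so EMP-22 is 9 levels below EMP-9.

9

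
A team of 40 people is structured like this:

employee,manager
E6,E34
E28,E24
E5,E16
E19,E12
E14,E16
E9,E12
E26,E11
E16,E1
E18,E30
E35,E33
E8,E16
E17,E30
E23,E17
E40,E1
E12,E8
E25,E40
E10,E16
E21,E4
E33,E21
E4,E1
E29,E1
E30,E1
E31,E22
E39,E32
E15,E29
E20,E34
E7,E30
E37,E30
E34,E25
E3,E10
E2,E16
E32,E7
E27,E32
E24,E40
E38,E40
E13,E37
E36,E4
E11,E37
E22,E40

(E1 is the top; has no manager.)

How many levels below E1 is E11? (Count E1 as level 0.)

3

Chain from E11 up to E1: E11 → E37 → E30 → E1. That is 3 steps up, so E11 is 3 levels below E1.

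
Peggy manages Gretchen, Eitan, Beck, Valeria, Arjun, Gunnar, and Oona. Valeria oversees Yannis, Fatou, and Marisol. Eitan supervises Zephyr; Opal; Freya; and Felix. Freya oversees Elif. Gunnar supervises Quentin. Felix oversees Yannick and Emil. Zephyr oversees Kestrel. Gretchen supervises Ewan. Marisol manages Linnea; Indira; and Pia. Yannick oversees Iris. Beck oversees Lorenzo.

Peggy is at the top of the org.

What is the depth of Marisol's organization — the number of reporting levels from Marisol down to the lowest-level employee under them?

The longest chain under Marisol runs Marisol → Linnea, which is 1 level below Marisol.

1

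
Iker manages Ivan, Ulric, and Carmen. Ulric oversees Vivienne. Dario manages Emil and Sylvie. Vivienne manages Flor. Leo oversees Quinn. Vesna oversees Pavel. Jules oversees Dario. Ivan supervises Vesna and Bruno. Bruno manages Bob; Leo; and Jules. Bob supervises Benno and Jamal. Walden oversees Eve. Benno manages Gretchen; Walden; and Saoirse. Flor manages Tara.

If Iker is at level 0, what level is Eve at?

6

Chain from Eve up to Iker: Eve → Walden → Benno → Bob → Bruno → Ivan → Iker. That is 6 steps up, so Eve is 6 levels below Iker.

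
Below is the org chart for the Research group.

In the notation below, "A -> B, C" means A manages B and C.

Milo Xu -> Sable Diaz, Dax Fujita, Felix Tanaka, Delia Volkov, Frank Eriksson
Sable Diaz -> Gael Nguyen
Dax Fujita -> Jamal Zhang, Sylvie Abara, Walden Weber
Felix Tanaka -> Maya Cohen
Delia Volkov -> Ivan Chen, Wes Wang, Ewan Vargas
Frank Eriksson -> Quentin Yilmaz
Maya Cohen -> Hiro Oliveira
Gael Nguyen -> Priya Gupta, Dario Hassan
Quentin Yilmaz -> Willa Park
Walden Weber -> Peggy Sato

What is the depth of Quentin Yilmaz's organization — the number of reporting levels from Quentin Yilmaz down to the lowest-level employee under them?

The longest chain under Quentin Yilmaz runs Quentin Yilmaz → Willa Park, which is 1 level below Quentin Yilmaz.

1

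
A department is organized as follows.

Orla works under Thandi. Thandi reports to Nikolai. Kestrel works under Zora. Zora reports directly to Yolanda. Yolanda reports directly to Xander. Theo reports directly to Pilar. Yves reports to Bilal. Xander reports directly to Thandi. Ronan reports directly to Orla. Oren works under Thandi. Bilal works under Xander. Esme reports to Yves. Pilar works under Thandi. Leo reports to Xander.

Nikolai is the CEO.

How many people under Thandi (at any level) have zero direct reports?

The people in Thandi's organization with no one reporting to them are Ronan, Oren, Theo, Kestrel, Leo, Esme. That is 6.

6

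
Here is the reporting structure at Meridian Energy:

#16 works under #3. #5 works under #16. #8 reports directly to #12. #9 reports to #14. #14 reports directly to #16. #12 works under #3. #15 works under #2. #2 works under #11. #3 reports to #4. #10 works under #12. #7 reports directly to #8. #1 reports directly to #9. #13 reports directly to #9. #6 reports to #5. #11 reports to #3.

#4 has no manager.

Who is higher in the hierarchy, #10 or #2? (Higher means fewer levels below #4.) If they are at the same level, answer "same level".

Both #10 and #2 are 3 levels below #4.

same level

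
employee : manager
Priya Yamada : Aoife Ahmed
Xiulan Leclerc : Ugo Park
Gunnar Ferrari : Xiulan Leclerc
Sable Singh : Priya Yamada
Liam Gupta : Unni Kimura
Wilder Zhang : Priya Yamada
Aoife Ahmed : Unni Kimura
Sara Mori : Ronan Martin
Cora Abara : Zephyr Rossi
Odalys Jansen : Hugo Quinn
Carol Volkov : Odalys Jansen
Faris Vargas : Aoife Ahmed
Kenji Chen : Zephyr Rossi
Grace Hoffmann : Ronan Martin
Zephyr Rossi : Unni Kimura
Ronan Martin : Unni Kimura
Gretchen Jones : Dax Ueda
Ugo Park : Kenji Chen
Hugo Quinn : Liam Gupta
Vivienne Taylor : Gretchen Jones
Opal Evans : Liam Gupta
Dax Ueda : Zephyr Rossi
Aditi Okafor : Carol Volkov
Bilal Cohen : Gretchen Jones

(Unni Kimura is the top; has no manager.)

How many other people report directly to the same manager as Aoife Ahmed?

3

Aoife Ahmed reports to Unni Kimura. Unni Kimura's other direct reports are Liam Gupta, Ronan Martin, Zephyr Rossi — 3 peers.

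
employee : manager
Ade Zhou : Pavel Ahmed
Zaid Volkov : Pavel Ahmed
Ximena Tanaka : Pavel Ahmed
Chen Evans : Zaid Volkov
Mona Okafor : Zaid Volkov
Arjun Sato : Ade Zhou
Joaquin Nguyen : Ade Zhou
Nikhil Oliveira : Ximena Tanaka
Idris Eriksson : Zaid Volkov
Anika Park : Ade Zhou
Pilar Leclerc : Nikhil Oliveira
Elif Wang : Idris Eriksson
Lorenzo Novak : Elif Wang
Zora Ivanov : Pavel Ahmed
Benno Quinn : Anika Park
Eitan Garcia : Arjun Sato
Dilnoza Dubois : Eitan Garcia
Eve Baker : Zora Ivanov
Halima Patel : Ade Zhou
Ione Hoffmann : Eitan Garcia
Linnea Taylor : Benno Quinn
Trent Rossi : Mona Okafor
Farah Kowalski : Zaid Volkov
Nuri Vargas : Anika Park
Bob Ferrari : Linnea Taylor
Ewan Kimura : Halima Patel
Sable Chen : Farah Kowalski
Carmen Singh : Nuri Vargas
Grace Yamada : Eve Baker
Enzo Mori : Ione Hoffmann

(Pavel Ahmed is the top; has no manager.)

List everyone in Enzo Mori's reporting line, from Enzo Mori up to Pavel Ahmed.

Enzo Mori reports to Ione Hoffmann. Ione Hoffmann reports to Eitan Garcia. Eitan Garcia reports to Arjun Sato. Arjun Sato reports to Ade Zhou. Ade Zhou reports to Pavel Ahmed. Pavel Ahmed is at the top.

Enzo Mori -> Ione Hoffmann -> Eitan Garcia -> Arjun Sato -> Ade Zhou -> Pavel Ahmed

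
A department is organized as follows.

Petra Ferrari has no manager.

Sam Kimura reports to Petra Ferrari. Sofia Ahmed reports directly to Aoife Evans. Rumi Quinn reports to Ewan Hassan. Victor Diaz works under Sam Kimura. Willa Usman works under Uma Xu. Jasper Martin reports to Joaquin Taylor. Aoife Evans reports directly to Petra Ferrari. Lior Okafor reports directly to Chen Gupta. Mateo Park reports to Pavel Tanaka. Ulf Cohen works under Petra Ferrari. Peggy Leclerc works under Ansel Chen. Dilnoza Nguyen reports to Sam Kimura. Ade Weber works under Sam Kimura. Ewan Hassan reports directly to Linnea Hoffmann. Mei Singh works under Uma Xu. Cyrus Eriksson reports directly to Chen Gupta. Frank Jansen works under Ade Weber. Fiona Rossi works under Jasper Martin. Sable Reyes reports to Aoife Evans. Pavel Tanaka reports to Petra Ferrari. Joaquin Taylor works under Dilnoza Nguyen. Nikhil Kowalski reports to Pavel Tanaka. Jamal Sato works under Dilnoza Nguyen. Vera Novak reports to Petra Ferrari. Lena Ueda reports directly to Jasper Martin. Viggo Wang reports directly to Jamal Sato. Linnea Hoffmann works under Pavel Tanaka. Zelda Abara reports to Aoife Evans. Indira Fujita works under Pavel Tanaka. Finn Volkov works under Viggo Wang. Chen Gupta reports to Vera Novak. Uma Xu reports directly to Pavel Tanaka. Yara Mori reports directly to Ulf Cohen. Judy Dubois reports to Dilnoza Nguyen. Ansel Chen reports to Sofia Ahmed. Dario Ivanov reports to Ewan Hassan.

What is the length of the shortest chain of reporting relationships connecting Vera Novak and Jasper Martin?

5

Vera Novak is 1 level below Petra Ferrari, and Jasper Martin is 4 levels below Petra Ferrari (their lowest common manager). The shortest path runs up from Vera Novak to Petra Ferrari and back down to Jasper Martin: 1 + 4 = 5 links.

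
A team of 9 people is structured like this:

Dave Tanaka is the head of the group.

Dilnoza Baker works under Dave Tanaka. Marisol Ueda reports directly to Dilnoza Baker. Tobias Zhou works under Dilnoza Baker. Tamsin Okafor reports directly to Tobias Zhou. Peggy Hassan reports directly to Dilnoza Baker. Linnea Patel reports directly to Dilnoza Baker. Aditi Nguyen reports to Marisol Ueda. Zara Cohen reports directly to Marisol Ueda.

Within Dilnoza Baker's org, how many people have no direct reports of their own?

The people in Dilnoza Baker's organization with no one reporting to them are Linnea Patel, Peggy Hassan, Tamsin Okafor, Zara Cohen, Aditi Nguyen. That is 5.

5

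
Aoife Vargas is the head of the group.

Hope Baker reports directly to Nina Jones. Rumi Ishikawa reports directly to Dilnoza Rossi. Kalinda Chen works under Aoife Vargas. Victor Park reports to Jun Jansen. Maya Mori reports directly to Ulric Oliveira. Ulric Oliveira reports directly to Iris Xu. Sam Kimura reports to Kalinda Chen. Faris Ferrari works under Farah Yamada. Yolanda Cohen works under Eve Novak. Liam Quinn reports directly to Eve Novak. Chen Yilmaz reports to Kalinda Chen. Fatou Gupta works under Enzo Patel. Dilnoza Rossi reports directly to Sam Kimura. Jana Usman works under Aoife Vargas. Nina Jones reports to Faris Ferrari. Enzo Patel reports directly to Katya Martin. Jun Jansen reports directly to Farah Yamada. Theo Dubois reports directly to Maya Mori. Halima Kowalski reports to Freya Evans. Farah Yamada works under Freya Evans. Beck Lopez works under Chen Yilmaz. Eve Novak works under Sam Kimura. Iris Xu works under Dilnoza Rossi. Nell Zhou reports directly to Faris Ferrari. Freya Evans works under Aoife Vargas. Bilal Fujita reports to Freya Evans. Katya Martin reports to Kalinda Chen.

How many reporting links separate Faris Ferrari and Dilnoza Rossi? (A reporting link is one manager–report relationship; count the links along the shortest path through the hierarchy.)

6

Faris Ferrari is 3 levels below Aoife Vargas, and Dilnoza Rossi is 3 levels below Aoife Vargas (their lowest common manager). The shortest path runs up from Faris Ferrari to Aoife Vargas and back down to Dilnoza Rossi: 3 + 3 = 6 links.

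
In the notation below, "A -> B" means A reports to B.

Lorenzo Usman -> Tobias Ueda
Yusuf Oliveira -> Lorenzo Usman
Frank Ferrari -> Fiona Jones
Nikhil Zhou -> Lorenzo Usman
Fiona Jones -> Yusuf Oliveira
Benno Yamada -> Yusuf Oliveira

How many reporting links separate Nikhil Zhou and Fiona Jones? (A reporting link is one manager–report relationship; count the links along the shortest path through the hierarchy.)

Nikhil Zhou is 1 level below Lorenzo Usman, and Fiona Jones is 2 levels below Lorenzo Usman (their lowest common manager). The shortest path runs up from Nikhil Zhou to Lorenzo Usman and back down to Fiona Jones: 1 + 2 = 3 links.

3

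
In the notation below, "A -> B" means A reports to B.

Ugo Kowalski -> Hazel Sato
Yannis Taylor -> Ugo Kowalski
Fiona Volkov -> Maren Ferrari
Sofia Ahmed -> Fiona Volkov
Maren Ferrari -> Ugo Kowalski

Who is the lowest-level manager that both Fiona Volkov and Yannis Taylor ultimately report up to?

Ugo Kowalski

Fiona Volkov's chain of managers is Maren Ferrari, Ugo Kowalski, Hazel Sato. Yannis Taylor's chain of managers is Ugo Kowalski, Hazel Sato. The first manager that appears in both chains is Ugo Kowalski.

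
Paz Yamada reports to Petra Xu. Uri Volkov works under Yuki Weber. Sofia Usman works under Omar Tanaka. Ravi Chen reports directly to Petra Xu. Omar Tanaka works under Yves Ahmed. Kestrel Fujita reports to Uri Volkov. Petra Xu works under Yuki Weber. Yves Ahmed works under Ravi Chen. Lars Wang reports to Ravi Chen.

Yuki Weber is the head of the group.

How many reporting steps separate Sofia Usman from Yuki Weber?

Chain from Sofia Usman up to Yuki Weber: Sofia Usman → Omar Tanaka → Yves Ahmed → Ravi Chen → Petra Xu → Yuki Weber. That is 5 steps up, so Sofia Usman is 5 levels below Yuki Weber.

5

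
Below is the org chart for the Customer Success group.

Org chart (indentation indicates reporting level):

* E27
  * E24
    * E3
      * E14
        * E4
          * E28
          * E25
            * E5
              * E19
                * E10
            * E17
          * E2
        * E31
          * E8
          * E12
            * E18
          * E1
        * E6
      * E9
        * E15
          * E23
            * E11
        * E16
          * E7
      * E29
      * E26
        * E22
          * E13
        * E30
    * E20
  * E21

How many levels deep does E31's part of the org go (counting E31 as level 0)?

2

The longest chain under E31 runs E31 → E12 → E18, which is 2 levels below E31.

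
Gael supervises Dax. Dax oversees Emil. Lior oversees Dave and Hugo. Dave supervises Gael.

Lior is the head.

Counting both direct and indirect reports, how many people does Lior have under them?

5

Lior directly manages Dave, Hugo. Under Dave: Gael, Dax, Emil (3). Hugo has no reports. So Lior's organization is 2 direct reports plus everyone under them: 4 + 1 = 5.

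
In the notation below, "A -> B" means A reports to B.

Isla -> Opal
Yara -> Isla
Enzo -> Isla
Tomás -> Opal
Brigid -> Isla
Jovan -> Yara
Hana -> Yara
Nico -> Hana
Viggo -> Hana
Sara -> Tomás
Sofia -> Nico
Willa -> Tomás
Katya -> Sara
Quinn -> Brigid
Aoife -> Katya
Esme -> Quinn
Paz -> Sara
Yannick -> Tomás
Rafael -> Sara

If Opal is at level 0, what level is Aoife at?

Chain from Aoife up to Opal: Aoife → Katya → Sara → Tomás → Opal. That is 4 steps up, so Aoife is 4 levels below Opal.

4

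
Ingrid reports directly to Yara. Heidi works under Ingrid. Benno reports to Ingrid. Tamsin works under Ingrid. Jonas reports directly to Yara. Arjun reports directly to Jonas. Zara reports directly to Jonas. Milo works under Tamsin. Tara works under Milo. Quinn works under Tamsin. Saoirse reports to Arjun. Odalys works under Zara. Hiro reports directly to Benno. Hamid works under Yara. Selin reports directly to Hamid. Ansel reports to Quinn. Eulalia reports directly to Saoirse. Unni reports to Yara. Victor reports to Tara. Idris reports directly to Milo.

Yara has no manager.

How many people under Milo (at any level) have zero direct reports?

The people in Milo's organization with no one reporting to them are Idris, Victor. That is 2.

2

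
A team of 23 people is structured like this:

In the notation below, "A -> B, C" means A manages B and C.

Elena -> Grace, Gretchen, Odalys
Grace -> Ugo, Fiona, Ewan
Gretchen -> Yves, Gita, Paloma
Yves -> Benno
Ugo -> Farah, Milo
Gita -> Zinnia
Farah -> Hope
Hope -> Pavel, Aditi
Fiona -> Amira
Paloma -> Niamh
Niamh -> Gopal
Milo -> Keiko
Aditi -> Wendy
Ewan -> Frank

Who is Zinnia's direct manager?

Zinnia reports directly to Gita.

Gita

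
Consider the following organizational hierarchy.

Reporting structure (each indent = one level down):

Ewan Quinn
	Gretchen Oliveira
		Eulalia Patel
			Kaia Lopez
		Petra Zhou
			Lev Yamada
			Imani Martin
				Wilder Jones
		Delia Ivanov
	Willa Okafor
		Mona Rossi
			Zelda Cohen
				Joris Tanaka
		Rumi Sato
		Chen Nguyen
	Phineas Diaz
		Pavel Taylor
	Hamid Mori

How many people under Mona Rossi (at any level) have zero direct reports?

The only person in Mona Rossi's organization with no one reporting to them is Joris Tanaka. That is 1.

1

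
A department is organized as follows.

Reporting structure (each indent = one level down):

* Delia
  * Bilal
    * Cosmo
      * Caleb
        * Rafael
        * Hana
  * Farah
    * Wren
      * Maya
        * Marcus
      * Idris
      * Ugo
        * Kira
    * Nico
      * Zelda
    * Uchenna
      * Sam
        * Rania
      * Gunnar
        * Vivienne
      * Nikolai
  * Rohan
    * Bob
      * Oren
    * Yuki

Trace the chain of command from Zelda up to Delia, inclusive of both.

Zelda -> Nico -> Farah -> Delia

Zelda reports to Nico. Nico reports to Farah. Farah reports to Delia. Delia is at the top.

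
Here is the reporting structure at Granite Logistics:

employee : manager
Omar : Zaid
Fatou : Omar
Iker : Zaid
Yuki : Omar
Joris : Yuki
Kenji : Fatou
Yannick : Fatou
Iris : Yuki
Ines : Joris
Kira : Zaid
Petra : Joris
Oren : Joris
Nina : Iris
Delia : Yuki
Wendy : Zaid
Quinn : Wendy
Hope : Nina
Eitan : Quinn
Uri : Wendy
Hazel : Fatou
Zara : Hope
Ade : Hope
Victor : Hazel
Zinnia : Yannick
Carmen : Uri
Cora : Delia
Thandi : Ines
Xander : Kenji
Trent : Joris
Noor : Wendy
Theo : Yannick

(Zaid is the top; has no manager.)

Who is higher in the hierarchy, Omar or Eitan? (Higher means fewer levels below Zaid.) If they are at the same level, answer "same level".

Omar

Omar is 1 level below Zaid; Eitan is 3. Omar is higher.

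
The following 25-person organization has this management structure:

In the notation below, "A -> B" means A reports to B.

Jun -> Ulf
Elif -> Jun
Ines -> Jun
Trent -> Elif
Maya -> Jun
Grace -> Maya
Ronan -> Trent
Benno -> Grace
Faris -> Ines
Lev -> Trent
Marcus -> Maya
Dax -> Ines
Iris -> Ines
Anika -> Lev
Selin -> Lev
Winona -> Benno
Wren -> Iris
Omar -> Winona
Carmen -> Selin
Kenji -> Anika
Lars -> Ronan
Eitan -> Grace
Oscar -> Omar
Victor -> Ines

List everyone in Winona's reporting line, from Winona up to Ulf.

Winona reports to Benno. Benno reports to Grace. Grace reports to Maya. Maya reports to Jun. Jun reports to Ulf. Ulf is at the top.

Winona -> Benno -> Grace -> Maya -> Jun -> Ulf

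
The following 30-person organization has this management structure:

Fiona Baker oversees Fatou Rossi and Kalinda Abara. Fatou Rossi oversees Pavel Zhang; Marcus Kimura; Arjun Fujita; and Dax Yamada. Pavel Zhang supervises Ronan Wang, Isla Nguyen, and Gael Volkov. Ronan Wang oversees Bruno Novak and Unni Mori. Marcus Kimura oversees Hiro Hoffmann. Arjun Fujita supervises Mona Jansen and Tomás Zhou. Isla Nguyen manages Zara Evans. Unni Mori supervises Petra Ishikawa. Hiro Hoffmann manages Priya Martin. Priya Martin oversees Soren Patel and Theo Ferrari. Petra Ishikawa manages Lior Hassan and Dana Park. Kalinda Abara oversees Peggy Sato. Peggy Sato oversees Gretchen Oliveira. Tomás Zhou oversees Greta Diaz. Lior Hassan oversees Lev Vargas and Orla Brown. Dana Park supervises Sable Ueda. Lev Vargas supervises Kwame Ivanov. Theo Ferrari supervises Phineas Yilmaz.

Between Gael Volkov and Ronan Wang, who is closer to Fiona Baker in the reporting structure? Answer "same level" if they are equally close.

same level

Both Gael Volkov and Ronan Wang are 3 levels below Fiona Baker.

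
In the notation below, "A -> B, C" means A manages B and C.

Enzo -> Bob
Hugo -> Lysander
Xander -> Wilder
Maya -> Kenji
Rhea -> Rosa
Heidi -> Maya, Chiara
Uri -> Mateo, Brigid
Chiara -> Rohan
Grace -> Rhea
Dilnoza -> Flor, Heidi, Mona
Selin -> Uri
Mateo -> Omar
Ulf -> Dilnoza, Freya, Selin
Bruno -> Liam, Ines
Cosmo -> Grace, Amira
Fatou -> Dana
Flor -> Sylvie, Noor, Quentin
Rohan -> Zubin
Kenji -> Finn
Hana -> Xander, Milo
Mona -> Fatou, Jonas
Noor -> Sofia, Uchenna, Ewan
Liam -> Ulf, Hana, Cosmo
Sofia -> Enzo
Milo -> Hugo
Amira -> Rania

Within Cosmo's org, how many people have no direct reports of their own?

2

The people in Cosmo's organization with no one reporting to them are Rania, Rosa. That is 2.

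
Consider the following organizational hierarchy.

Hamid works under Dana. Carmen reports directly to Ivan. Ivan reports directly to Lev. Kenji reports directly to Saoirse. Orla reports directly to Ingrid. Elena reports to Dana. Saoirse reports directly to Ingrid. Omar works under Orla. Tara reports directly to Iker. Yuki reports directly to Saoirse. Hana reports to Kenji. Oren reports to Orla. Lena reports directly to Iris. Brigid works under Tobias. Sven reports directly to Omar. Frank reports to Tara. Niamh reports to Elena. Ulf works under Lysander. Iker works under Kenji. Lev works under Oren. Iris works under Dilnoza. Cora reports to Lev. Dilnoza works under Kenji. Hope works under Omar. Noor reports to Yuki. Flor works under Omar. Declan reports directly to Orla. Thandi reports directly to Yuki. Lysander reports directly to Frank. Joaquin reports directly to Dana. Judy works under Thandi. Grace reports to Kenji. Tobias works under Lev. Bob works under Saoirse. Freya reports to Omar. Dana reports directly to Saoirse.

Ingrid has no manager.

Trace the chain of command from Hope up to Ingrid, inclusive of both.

Hope -> Omar -> Orla -> Ingrid

Hope reports to Omar. Omar reports to Orla. Orla reports to Ingrid. Ingrid is at the top.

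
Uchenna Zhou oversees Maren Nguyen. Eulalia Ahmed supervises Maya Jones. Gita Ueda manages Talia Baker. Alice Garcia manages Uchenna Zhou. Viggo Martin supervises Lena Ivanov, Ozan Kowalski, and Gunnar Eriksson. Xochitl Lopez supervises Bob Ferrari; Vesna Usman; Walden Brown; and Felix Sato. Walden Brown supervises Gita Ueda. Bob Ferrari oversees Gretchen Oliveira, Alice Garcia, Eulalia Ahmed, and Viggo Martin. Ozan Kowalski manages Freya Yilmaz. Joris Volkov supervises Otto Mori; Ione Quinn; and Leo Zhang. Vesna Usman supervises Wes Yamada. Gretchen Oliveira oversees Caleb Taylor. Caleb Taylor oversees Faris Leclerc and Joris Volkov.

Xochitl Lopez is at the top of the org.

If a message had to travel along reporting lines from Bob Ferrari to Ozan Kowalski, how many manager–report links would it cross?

Ozan Kowalski is in Bob Ferrari's organization: the chain from Ozan Kowalski up to Bob Ferrari is Ozan Kowalski → Viggo Martin → Bob Ferrari, which is 2 links.

2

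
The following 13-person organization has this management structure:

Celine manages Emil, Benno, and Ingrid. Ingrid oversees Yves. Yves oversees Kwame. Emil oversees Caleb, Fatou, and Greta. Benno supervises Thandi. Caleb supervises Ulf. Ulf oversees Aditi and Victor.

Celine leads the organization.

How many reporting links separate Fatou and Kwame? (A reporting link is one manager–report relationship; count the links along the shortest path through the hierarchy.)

5

Fatou is 2 levels below Celine, and Kwame is 3 levels below Celine (their lowest common manager). The shortest path runs up from Fatou to Celine and back down to Kwame: 2 + 3 = 5 links.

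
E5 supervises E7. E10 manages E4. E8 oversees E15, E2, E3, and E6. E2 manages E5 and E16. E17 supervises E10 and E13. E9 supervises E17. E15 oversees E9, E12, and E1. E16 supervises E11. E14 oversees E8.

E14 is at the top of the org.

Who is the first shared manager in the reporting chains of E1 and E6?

E1's chain of managers is E15, E8, E14. E6's chain of managers is E8, E14. The first manager that appears in both chains is E8.

E8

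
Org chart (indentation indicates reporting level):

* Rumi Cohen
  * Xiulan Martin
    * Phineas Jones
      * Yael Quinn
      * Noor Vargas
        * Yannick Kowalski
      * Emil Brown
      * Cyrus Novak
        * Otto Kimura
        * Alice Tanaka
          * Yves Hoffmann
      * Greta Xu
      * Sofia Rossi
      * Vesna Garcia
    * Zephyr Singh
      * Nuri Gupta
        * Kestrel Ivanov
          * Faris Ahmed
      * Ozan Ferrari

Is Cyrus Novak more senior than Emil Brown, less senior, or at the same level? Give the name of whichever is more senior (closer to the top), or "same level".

Both Cyrus Novak and Emil Brown are 3 levels below Rumi Cohen.

same level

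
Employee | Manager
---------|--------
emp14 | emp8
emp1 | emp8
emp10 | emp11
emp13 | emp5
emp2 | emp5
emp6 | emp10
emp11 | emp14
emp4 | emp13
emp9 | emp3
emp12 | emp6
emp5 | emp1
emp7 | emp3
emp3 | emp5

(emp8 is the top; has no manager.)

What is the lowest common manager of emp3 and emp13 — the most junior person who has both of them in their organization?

emp5

emp3's chain of managers is emp5, emp1, emp8. emp13's chain of managers is emp5, emp1, emp8. The first manager that appears in both chains is emp5.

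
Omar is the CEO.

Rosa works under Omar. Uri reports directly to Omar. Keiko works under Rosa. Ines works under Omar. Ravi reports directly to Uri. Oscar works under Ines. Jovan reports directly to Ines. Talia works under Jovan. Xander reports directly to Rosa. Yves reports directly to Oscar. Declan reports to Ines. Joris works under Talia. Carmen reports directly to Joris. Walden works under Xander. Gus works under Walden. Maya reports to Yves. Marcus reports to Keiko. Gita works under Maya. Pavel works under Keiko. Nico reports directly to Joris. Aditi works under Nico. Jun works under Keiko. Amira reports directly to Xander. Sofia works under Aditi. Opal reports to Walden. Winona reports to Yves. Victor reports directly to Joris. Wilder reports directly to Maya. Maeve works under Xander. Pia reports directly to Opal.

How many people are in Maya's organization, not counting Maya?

2

Maya directly manages Gita, Wilder. Gita has no reports. Wilder has no reports. So Maya's organization is 2 direct reports plus everyone under them: 1 + 1 = 2.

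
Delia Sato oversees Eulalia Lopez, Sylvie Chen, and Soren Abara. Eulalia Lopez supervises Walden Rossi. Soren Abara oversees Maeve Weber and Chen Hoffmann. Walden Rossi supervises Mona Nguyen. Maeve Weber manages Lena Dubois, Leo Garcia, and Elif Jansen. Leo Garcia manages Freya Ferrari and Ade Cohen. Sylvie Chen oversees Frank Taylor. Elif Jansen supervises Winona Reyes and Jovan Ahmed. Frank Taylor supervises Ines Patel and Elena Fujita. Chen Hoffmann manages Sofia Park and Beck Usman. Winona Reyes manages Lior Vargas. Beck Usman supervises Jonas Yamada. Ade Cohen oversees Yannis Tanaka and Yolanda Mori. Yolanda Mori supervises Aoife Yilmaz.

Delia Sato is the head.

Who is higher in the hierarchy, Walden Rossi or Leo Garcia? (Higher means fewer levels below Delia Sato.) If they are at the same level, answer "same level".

Walden Rossi is 2 levels below Delia Sato; Leo Garcia is 3. Walden Rossi is higher.

Walden Rossi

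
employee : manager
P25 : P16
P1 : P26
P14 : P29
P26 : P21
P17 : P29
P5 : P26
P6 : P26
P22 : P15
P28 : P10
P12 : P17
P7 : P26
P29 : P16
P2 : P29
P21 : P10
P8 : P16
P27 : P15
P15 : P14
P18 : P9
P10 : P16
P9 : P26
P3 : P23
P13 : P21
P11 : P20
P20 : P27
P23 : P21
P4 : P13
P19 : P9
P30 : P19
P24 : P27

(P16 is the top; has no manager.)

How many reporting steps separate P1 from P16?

4

Chain from P1 up to P16: P1 → P26 → P21 → P10 → P16. That is 4 steps up, so P1 is 4 levels below P16.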